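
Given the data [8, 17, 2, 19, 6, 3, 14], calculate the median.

8

Step 1: Sort the data in ascending order: [2, 3, 6, 8, 14, 17, 19]
Step 2: The number of values is n = 7.
Step 3: Since n is odd, the median is the middle value at position 4: 8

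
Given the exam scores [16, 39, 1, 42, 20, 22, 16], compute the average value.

22.2857

Step 1: Sum all values: 16 + 39 + 1 + 42 + 20 + 22 + 16 = 156
Step 2: Count the number of values: n = 7
Step 3: Mean = sum / n = 156 / 7 = 22.2857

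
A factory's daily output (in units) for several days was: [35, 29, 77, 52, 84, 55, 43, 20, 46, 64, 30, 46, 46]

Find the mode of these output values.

46

Step 1: Count the frequency of each value:
  20: appears 1 time(s)
  29: appears 1 time(s)
  30: appears 1 time(s)
  35: appears 1 time(s)
  43: appears 1 time(s)
  46: appears 3 time(s)
  52: appears 1 time(s)
  55: appears 1 time(s)
  64: appears 1 time(s)
  77: appears 1 time(s)
  84: appears 1 time(s)
Step 2: The value 46 appears most frequently (3 times).
Step 3: Mode = 46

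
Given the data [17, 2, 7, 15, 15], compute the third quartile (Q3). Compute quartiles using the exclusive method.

16

Step 1: Sort the data: [2, 7, 15, 15, 17]
Step 2: n = 5
Step 3: Using the exclusive quartile method:
  Q1 = 4.5
  Q2 (median) = 15
  Q3 = 16
  IQR = Q3 - Q1 = 16 - 4.5 = 11.5
Step 4: Q3 = 16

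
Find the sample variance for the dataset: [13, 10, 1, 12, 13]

25.7

Step 1: Compute the mean: (13 + 10 + 1 + 12 + 13) / 5 = 9.8
Step 2: Compute squared deviations from the mean:
  (13 - 9.8)^2 = 10.24
  (10 - 9.8)^2 = 0.04
  (1 - 9.8)^2 = 77.44
  (12 - 9.8)^2 = 4.84
  (13 - 9.8)^2 = 10.24
Step 3: Sum of squared deviations = 102.8
Step 4: Sample variance = 102.8 / 4 = 25.7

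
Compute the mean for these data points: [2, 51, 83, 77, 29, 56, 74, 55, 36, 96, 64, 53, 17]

53.3077

Step 1: Sum all values: 2 + 51 + 83 + 77 + 29 + 56 + 74 + 55 + 36 + 96 + 64 + 53 + 17 = 693
Step 2: Count the number of values: n = 13
Step 3: Mean = sum / n = 693 / 13 = 53.3077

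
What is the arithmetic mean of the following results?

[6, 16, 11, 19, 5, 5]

10.3333

Step 1: Sum all values: 6 + 16 + 11 + 19 + 5 + 5 = 62
Step 2: Count the number of values: n = 6
Step 3: Mean = sum / n = 62 / 6 = 10.3333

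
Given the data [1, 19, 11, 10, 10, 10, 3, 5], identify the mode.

10

Step 1: Count the frequency of each value:
  1: appears 1 time(s)
  3: appears 1 time(s)
  5: appears 1 time(s)
  10: appears 3 time(s)
  11: appears 1 time(s)
  19: appears 1 time(s)
Step 2: The value 10 appears most frequently (3 times).
Step 3: Mode = 10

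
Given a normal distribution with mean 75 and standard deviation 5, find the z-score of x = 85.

2

Step 1: Recall the z-score formula: z = (x - mu) / sigma
Step 2: Substitute values: z = (85 - 75) / 5
Step 3: z = 10 / 5 = 2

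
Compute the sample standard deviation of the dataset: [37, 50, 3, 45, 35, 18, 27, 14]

16.1328

Step 1: Compute the mean: 28.625
Step 2: Sum of squared deviations from the mean: 1821.875
Step 3: Sample variance = 1821.875 / 7 = 260.2679
Step 4: Standard deviation = sqrt(260.2679) = 16.1328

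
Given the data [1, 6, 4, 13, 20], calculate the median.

6

Step 1: Sort the data in ascending order: [1, 4, 6, 13, 20]
Step 2: The number of values is n = 5.
Step 3: Since n is odd, the median is the middle value at position 3: 6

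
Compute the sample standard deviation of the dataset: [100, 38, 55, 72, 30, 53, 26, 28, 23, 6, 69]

27.241

Step 1: Compute the mean: 45.4545
Step 2: Sum of squared deviations from the mean: 7420.7273
Step 3: Sample variance = 7420.7273 / 10 = 742.0727
Step 4: Standard deviation = sqrt(742.0727) = 27.241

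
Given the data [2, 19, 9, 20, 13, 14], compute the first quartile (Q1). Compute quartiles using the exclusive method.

7.25

Step 1: Sort the data: [2, 9, 13, 14, 19, 20]
Step 2: n = 6
Step 3: Using the exclusive quartile method:
  Q1 = 7.25
  Q2 (median) = 13.5
  Q3 = 19.25
  IQR = Q3 - Q1 = 19.25 - 7.25 = 12
Step 4: Q1 = 7.25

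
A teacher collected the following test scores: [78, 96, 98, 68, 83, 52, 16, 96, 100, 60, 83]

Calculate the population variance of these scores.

586.7934

Step 1: Compute the mean: (78 + 96 + 98 + 68 + 83 + 52 + 16 + 96 + 100 + 60 + 83) / 11 = 75.4545
Step 2: Compute squared deviations from the mean:
  (78 - 75.4545)^2 = 6.4793
  (96 - 75.4545)^2 = 422.1157
  (98 - 75.4545)^2 = 508.2975
  (68 - 75.4545)^2 = 55.5702
  (83 - 75.4545)^2 = 56.9339
  (52 - 75.4545)^2 = 550.1157
  (16 - 75.4545)^2 = 3534.843
  (96 - 75.4545)^2 = 422.1157
  (100 - 75.4545)^2 = 602.4793
  (60 - 75.4545)^2 = 238.843
  (83 - 75.4545)^2 = 56.9339
Step 3: Sum of squared deviations = 6454.7273
Step 4: Population variance = 6454.7273 / 11 = 586.7934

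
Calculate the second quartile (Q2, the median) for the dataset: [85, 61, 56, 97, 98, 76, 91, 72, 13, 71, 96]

76

Step 1: Sort the data: [13, 56, 61, 71, 72, 76, 85, 91, 96, 97, 98]
Step 2: n = 11
Step 3: Q2 is the median. Since n is odd, it is the middle value at position 6: 76
Step 4: Q2 = 76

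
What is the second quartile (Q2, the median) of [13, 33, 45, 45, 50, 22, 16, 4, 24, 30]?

27

Step 1: Sort the data: [4, 13, 16, 22, 24, 30, 33, 45, 45, 50]
Step 2: n = 10
Step 3: Q2 is the median. Since n is even, it is the average of the values at positions 5 and 6:
  Q2 = (24 + 30) / 2 = 27
Step 4: Q2 = 27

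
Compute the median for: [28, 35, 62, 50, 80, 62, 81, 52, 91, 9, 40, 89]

57

Step 1: Sort the data in ascending order: [9, 28, 35, 40, 50, 52, 62, 62, 80, 81, 89, 91]
Step 2: The number of values is n = 12.
Step 3: Since n is even, the median is the average of positions 6 and 7:
  Median = (52 + 62) / 2 = 57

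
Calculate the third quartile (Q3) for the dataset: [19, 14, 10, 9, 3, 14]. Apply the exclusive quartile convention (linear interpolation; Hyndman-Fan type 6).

15.25

Step 1: Sort the data: [3, 9, 10, 14, 14, 19]
Step 2: n = 6
Step 3: Using the exclusive quartile method:
  Q1 = 7.5
  Q2 (median) = 12
  Q3 = 15.25
  IQR = Q3 - Q1 = 15.25 - 7.5 = 7.75
Step 4: Q3 = 15.25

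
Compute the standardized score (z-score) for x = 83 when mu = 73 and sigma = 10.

1

Step 1: Recall the z-score formula: z = (x - mu) / sigma
Step 2: Substitute values: z = (83 - 73) / 10
Step 3: z = 10 / 10 = 1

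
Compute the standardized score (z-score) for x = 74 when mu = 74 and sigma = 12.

0

Step 1: Recall the z-score formula: z = (x - mu) / sigma
Step 2: Substitute values: z = (74 - 74) / 12
Step 3: z = 0 / 12 = 0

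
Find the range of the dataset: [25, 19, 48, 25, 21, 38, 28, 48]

29

Step 1: Identify the maximum value: max = 48
Step 2: Identify the minimum value: min = 19
Step 3: Range = max - min = 48 - 19 = 29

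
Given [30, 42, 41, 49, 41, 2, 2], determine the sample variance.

385.619

Step 1: Compute the mean: (30 + 42 + 41 + 49 + 41 + 2 + 2) / 7 = 29.5714
Step 2: Compute squared deviations from the mean:
  (30 - 29.5714)^2 = 0.1837
  (42 - 29.5714)^2 = 154.4694
  (41 - 29.5714)^2 = 130.6122
  (49 - 29.5714)^2 = 377.4694
  (41 - 29.5714)^2 = 130.6122
  (2 - 29.5714)^2 = 760.1837
  (2 - 29.5714)^2 = 760.1837
Step 3: Sum of squared deviations = 2313.7143
Step 4: Sample variance = 2313.7143 / 6 = 385.619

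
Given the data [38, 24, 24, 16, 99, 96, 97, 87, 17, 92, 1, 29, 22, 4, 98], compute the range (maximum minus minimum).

98

Step 1: Identify the maximum value: max = 99
Step 2: Identify the minimum value: min = 1
Step 3: Range = max - min = 99 - 1 = 98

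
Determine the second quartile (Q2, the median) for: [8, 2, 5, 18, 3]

5

Step 1: Sort the data: [2, 3, 5, 8, 18]
Step 2: n = 5
Step 3: Q2 is the median. Since n is odd, it is the middle value at position 3: 5
Step 4: Q2 = 5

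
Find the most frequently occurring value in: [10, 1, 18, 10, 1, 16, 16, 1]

1

Step 1: Count the frequency of each value:
  1: appears 3 time(s)
  10: appears 2 time(s)
  16: appears 2 time(s)
  18: appears 1 time(s)
Step 2: The value 1 appears most frequently (3 times).
Step 3: Mode = 1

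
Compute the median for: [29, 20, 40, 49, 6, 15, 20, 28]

24

Step 1: Sort the data in ascending order: [6, 15, 20, 20, 28, 29, 40, 49]
Step 2: The number of values is n = 8.
Step 3: Since n is even, the median is the average of positions 4 and 5:
  Median = (20 + 28) / 2 = 24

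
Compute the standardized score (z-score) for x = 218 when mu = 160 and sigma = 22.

2.6364

Step 1: Recall the z-score formula: z = (x - mu) / sigma
Step 2: Substitute values: z = (218 - 160) / 22
Step 3: z = 58 / 22 = 2.6364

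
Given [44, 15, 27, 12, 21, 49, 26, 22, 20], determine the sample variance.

155.9444

Step 1: Compute the mean: (44 + 15 + 27 + 12 + 21 + 49 + 26 + 22 + 20) / 9 = 26.2222
Step 2: Compute squared deviations from the mean:
  (44 - 26.2222)^2 = 316.0494
  (15 - 26.2222)^2 = 125.9383
  (27 - 26.2222)^2 = 0.6049
  (12 - 26.2222)^2 = 202.2716
  (21 - 26.2222)^2 = 27.2716
  (49 - 26.2222)^2 = 518.8272
  (26 - 26.2222)^2 = 0.0494
  (22 - 26.2222)^2 = 17.8272
  (20 - 26.2222)^2 = 38.716
Step 3: Sum of squared deviations = 1247.5556
Step 4: Sample variance = 1247.5556 / 8 = 155.9444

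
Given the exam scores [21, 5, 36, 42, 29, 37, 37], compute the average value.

29.5714

Step 1: Sum all values: 21 + 5 + 36 + 42 + 29 + 37 + 37 = 207
Step 2: Count the number of values: n = 7
Step 3: Mean = sum / n = 207 / 7 = 29.5714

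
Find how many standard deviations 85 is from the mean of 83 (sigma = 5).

0.4

Step 1: Recall the z-score formula: z = (x - mu) / sigma
Step 2: Substitute values: z = (85 - 83) / 5
Step 3: z = 2 / 5 = 0.4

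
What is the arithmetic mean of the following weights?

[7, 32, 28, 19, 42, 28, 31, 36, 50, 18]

29.1

Step 1: Sum all values: 7 + 32 + 28 + 19 + 42 + 28 + 31 + 36 + 50 + 18 = 291
Step 2: Count the number of values: n = 10
Step 3: Mean = sum / n = 291 / 10 = 29.1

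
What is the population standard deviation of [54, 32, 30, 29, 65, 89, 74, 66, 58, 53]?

18.9262

Step 1: Compute the mean: 55
Step 2: Sum of squared deviations from the mean: 3582
Step 3: Population variance = 3582 / 10 = 358.2
Step 4: Standard deviation = sqrt(358.2) = 18.9262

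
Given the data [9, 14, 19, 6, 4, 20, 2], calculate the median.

9

Step 1: Sort the data in ascending order: [2, 4, 6, 9, 14, 19, 20]
Step 2: The number of values is n = 7.
Step 3: Since n is odd, the median is the middle value at position 4: 9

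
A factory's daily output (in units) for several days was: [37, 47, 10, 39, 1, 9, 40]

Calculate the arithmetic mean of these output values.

26.1429

Step 1: Sum all values: 37 + 47 + 10 + 39 + 1 + 9 + 40 = 183
Step 2: Count the number of values: n = 7
Step 3: Mean = sum / n = 183 / 7 = 26.1429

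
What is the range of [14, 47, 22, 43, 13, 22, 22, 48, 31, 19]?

35

Step 1: Identify the maximum value: max = 48
Step 2: Identify the minimum value: min = 13
Step 3: Range = max - min = 48 - 13 = 35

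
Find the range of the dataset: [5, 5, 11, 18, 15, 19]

14

Step 1: Identify the maximum value: max = 19
Step 2: Identify the minimum value: min = 5
Step 3: Range = max - min = 19 - 5 = 14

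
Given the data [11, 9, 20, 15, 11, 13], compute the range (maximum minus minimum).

11

Step 1: Identify the maximum value: max = 20
Step 2: Identify the minimum value: min = 9
Step 3: Range = max - min = 20 - 9 = 11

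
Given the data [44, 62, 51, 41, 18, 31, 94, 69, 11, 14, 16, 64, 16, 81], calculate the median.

42.5

Step 1: Sort the data in ascending order: [11, 14, 16, 16, 18, 31, 41, 44, 51, 62, 64, 69, 81, 94]
Step 2: The number of values is n = 14.
Step 3: Since n is even, the median is the average of positions 7 and 8:
  Median = (41 + 44) / 2 = 42.5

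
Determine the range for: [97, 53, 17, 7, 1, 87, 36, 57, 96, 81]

96

Step 1: Identify the maximum value: max = 97
Step 2: Identify the minimum value: min = 1
Step 3: Range = max - min = 97 - 1 = 96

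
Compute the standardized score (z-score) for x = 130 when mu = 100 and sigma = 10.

3

Step 1: Recall the z-score formula: z = (x - mu) / sigma
Step 2: Substitute values: z = (130 - 100) / 10
Step 3: z = 30 / 10 = 3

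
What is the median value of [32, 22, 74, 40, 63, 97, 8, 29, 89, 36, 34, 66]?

38

Step 1: Sort the data in ascending order: [8, 22, 29, 32, 34, 36, 40, 63, 66, 74, 89, 97]
Step 2: The number of values is n = 12.
Step 3: Since n is even, the median is the average of positions 6 and 7:
  Median = (36 + 40) / 2 = 38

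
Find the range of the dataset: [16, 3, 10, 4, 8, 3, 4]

13

Step 1: Identify the maximum value: max = 16
Step 2: Identify the minimum value: min = 3
Step 3: Range = max - min = 16 - 3 = 13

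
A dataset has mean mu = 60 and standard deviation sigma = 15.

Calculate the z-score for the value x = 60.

0

Step 1: Recall the z-score formula: z = (x - mu) / sigma
Step 2: Substitute values: z = (60 - 60) / 15
Step 3: z = 0 / 15 = 0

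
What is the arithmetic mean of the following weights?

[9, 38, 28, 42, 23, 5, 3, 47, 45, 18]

25.8

Step 1: Sum all values: 9 + 38 + 28 + 42 + 23 + 5 + 3 + 47 + 45 + 18 = 258
Step 2: Count the number of values: n = 10
Step 3: Mean = sum / n = 258 / 10 = 25.8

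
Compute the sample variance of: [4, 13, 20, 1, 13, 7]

48.6667

Step 1: Compute the mean: (4 + 13 + 20 + 1 + 13 + 7) / 6 = 9.6667
Step 2: Compute squared deviations from the mean:
  (4 - 9.6667)^2 = 32.1111
  (13 - 9.6667)^2 = 11.1111
  (20 - 9.6667)^2 = 106.7778
  (1 - 9.6667)^2 = 75.1111
  (13 - 9.6667)^2 = 11.1111
  (7 - 9.6667)^2 = 7.1111
Step 3: Sum of squared deviations = 243.3333
Step 4: Sample variance = 243.3333 / 5 = 48.6667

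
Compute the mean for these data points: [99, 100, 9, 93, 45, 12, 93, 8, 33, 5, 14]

46.4545

Step 1: Sum all values: 99 + 100 + 9 + 93 + 45 + 12 + 93 + 8 + 33 + 5 + 14 = 511
Step 2: Count the number of values: n = 11
Step 3: Mean = sum / n = 511 / 11 = 46.4545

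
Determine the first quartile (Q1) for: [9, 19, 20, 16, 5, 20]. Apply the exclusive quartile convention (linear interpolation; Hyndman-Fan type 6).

8

Step 1: Sort the data: [5, 9, 16, 19, 20, 20]
Step 2: n = 6
Step 3: Using the exclusive quartile method:
  Q1 = 8
  Q2 (median) = 17.5
  Q3 = 20
  IQR = Q3 - Q1 = 20 - 8 = 12
Step 4: Q1 = 8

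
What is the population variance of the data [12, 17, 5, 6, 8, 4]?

20.5556

Step 1: Compute the mean: (12 + 17 + 5 + 6 + 8 + 4) / 6 = 8.6667
Step 2: Compute squared deviations from the mean:
  (12 - 8.6667)^2 = 11.1111
  (17 - 8.6667)^2 = 69.4444
  (5 - 8.6667)^2 = 13.4444
  (6 - 8.6667)^2 = 7.1111
  (8 - 8.6667)^2 = 0.4444
  (4 - 8.6667)^2 = 21.7778
Step 3: Sum of squared deviations = 123.3333
Step 4: Population variance = 123.3333 / 6 = 20.5556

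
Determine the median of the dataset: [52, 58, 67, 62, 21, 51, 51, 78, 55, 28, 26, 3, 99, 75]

53.5

Step 1: Sort the data in ascending order: [3, 21, 26, 28, 51, 51, 52, 55, 58, 62, 67, 75, 78, 99]
Step 2: The number of values is n = 14.
Step 3: Since n is even, the median is the average of positions 7 and 8:
  Median = (52 + 55) / 2 = 53.5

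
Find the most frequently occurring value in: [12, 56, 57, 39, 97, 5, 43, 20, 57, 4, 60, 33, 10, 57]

57

Step 1: Count the frequency of each value:
  4: appears 1 time(s)
  5: appears 1 time(s)
  10: appears 1 time(s)
  12: appears 1 time(s)
  20: appears 1 time(s)
  33: appears 1 time(s)
  39: appears 1 time(s)
  43: appears 1 time(s)
  56: appears 1 time(s)
  57: appears 3 time(s)
  60: appears 1 time(s)
  97: appears 1 time(s)
Step 2: The value 57 appears most frequently (3 times).
Step 3: Mode = 57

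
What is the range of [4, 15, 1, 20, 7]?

19

Step 1: Identify the maximum value: max = 20
Step 2: Identify the minimum value: min = 1
Step 3: Range = max - min = 20 - 1 = 19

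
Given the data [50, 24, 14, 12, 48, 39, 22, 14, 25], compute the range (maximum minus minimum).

38

Step 1: Identify the maximum value: max = 50
Step 2: Identify the minimum value: min = 12
Step 3: Range = max - min = 50 - 12 = 38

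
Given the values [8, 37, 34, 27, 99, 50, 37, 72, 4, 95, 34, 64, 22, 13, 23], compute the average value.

41.2667

Step 1: Sum all values: 8 + 37 + 34 + 27 + 99 + 50 + 37 + 72 + 4 + 95 + 34 + 64 + 22 + 13 + 23 = 619
Step 2: Count the number of values: n = 15
Step 3: Mean = sum / n = 619 / 15 = 41.2667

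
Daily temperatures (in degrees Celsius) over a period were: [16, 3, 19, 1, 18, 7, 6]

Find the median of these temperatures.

7

Step 1: Sort the data in ascending order: [1, 3, 6, 7, 16, 18, 19]
Step 2: The number of values is n = 7.
Step 3: Since n is odd, the median is the middle value at position 4: 7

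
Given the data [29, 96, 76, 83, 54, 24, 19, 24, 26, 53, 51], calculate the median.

51

Step 1: Sort the data in ascending order: [19, 24, 24, 26, 29, 51, 53, 54, 76, 83, 96]
Step 2: The number of values is n = 11.
Step 3: Since n is odd, the median is the middle value at position 6: 51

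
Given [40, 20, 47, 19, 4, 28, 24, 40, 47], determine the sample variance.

214.3611

Step 1: Compute the mean: (40 + 20 + 47 + 19 + 4 + 28 + 24 + 40 + 47) / 9 = 29.8889
Step 2: Compute squared deviations from the mean:
  (40 - 29.8889)^2 = 102.2346
  (20 - 29.8889)^2 = 97.7901
  (47 - 29.8889)^2 = 292.7901
  (19 - 29.8889)^2 = 118.5679
  (4 - 29.8889)^2 = 670.2346
  (28 - 29.8889)^2 = 3.5679
  (24 - 29.8889)^2 = 34.679
  (40 - 29.8889)^2 = 102.2346
  (47 - 29.8889)^2 = 292.7901
Step 3: Sum of squared deviations = 1714.8889
Step 4: Sample variance = 1714.8889 / 8 = 214.3611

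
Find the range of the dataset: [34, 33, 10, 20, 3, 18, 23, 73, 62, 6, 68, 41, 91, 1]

90

Step 1: Identify the maximum value: max = 91
Step 2: Identify the minimum value: min = 1
Step 3: Range = max - min = 91 - 1 = 90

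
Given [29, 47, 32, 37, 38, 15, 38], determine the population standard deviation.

9.2538

Step 1: Compute the mean: 33.7143
Step 2: Sum of squared deviations from the mean: 599.4286
Step 3: Population variance = 599.4286 / 7 = 85.6327
Step 4: Standard deviation = sqrt(85.6327) = 9.2538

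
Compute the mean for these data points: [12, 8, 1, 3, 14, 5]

7.1667

Step 1: Sum all values: 12 + 8 + 1 + 3 + 14 + 5 = 43
Step 2: Count the number of values: n = 6
Step 3: Mean = sum / n = 43 / 6 = 7.1667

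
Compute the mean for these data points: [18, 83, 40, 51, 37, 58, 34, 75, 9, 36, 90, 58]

49.0833

Step 1: Sum all values: 18 + 83 + 40 + 51 + 37 + 58 + 34 + 75 + 9 + 36 + 90 + 58 = 589
Step 2: Count the number of values: n = 12
Step 3: Mean = sum / n = 589 / 12 = 49.0833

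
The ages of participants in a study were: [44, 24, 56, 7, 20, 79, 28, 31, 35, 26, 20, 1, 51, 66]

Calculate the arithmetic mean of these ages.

34.8571

Step 1: Sum all values: 44 + 24 + 56 + 7 + 20 + 79 + 28 + 31 + 35 + 26 + 20 + 1 + 51 + 66 = 488
Step 2: Count the number of values: n = 14
Step 3: Mean = sum / n = 488 / 14 = 34.8571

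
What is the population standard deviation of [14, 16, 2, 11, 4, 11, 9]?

4.6861

Step 1: Compute the mean: 9.5714
Step 2: Sum of squared deviations from the mean: 153.7143
Step 3: Population variance = 153.7143 / 7 = 21.9592
Step 4: Standard deviation = sqrt(21.9592) = 4.6861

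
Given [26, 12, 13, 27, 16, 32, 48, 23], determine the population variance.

122.4844

Step 1: Compute the mean: (26 + 12 + 13 + 27 + 16 + 32 + 48 + 23) / 8 = 24.625
Step 2: Compute squared deviations from the mean:
  (26 - 24.625)^2 = 1.8906
  (12 - 24.625)^2 = 159.3906
  (13 - 24.625)^2 = 135.1406
  (27 - 24.625)^2 = 5.6406
  (16 - 24.625)^2 = 74.3906
  (32 - 24.625)^2 = 54.3906
  (48 - 24.625)^2 = 546.3906
  (23 - 24.625)^2 = 2.6406
Step 3: Sum of squared deviations = 979.875
Step 4: Population variance = 979.875 / 8 = 122.4844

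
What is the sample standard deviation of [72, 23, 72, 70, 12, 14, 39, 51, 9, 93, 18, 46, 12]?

28.6991

Step 1: Compute the mean: 40.8462
Step 2: Sum of squared deviations from the mean: 9883.6923
Step 3: Sample variance = 9883.6923 / 12 = 823.641
Step 4: Standard deviation = sqrt(823.641) = 28.6991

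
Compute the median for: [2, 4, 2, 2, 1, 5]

2

Step 1: Sort the data in ascending order: [1, 2, 2, 2, 4, 5]
Step 2: The number of values is n = 6.
Step 3: Since n is even, the median is the average of positions 3 and 4:
  Median = (2 + 2) / 2 = 2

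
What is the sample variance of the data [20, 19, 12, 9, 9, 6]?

33.1

Step 1: Compute the mean: (20 + 19 + 12 + 9 + 9 + 6) / 6 = 12.5
Step 2: Compute squared deviations from the mean:
  (20 - 12.5)^2 = 56.25
  (19 - 12.5)^2 = 42.25
  (12 - 12.5)^2 = 0.25
  (9 - 12.5)^2 = 12.25
  (9 - 12.5)^2 = 12.25
  (6 - 12.5)^2 = 42.25
Step 3: Sum of squared deviations = 165.5
Step 4: Sample variance = 165.5 / 5 = 33.1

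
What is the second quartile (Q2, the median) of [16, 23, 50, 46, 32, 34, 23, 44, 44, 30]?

33

Step 1: Sort the data: [16, 23, 23, 30, 32, 34, 44, 44, 46, 50]
Step 2: n = 10
Step 3: Q2 is the median. Since n is even, it is the average of the values at positions 5 and 6:
  Q2 = (32 + 34) / 2 = 33
Step 4: Q2 = 33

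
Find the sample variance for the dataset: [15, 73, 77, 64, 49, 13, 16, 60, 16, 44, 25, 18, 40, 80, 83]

702.8381

Step 1: Compute the mean: (15 + 73 + 77 + 64 + 49 + 13 + 16 + 60 + 16 + 44 + 25 + 18 + 40 + 80 + 83) / 15 = 44.8667
Step 2: Compute squared deviations from the mean:
  (15 - 44.8667)^2 = 892.0178
  (73 - 44.8667)^2 = 791.4844
  (77 - 44.8667)^2 = 1032.5511
  (64 - 44.8667)^2 = 366.0844
  (49 - 44.8667)^2 = 17.0844
  (13 - 44.8667)^2 = 1015.4844
  (16 - 44.8667)^2 = 833.2844
  (60 - 44.8667)^2 = 229.0178
  (16 - 44.8667)^2 = 833.2844
  (44 - 44.8667)^2 = 0.7511
  (25 - 44.8667)^2 = 394.6844
  (18 - 44.8667)^2 = 721.8178
  (40 - 44.8667)^2 = 23.6844
  (80 - 44.8667)^2 = 1234.3511
  (83 - 44.8667)^2 = 1454.1511
Step 3: Sum of squared deviations = 9839.7333
Step 4: Sample variance = 9839.7333 / 14 = 702.8381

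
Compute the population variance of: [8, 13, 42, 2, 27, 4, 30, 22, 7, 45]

220.4

Step 1: Compute the mean: (8 + 13 + 42 + 2 + 27 + 4 + 30 + 22 + 7 + 45) / 10 = 20
Step 2: Compute squared deviations from the mean:
  (8 - 20)^2 = 144
  (13 - 20)^2 = 49
  (42 - 20)^2 = 484
  (2 - 20)^2 = 324
  (27 - 20)^2 = 49
  (4 - 20)^2 = 256
  (30 - 20)^2 = 100
  (22 - 20)^2 = 4
  (7 - 20)^2 = 169
  (45 - 20)^2 = 625
Step 3: Sum of squared deviations = 2204
Step 4: Population variance = 2204 / 10 = 220.4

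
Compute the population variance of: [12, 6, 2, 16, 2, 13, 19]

39.1429

Step 1: Compute the mean: (12 + 6 + 2 + 16 + 2 + 13 + 19) / 7 = 10
Step 2: Compute squared deviations from the mean:
  (12 - 10)^2 = 4
  (6 - 10)^2 = 16
  (2 - 10)^2 = 64
  (16 - 10)^2 = 36
  (2 - 10)^2 = 64
  (13 - 10)^2 = 9
  (19 - 10)^2 = 81
Step 3: Sum of squared deviations = 274
Step 4: Population variance = 274 / 7 = 39.1429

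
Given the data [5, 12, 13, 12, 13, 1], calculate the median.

12

Step 1: Sort the data in ascending order: [1, 5, 12, 12, 13, 13]
Step 2: The number of values is n = 6.
Step 3: Since n is even, the median is the average of positions 3 and 4:
  Median = (12 + 12) / 2 = 12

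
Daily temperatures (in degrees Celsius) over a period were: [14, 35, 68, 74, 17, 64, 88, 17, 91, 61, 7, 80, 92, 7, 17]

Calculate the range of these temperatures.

85

Step 1: Identify the maximum value: max = 92
Step 2: Identify the minimum value: min = 7
Step 3: Range = max - min = 92 - 7 = 85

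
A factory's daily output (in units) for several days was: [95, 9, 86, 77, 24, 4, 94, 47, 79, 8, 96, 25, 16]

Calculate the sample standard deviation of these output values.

37.5969

Step 1: Compute the mean: 50.7692
Step 2: Sum of squared deviations from the mean: 16962.3077
Step 3: Sample variance = 16962.3077 / 12 = 1413.5256
Step 4: Standard deviation = sqrt(1413.5256) = 37.5969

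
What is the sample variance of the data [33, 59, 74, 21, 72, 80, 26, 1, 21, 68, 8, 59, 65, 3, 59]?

785.2095

Step 1: Compute the mean: (33 + 59 + 74 + 21 + 72 + 80 + 26 + 1 + 21 + 68 + 8 + 59 + 65 + 3 + 59) / 15 = 43.2667
Step 2: Compute squared deviations from the mean:
  (33 - 43.2667)^2 = 105.4044
  (59 - 43.2667)^2 = 247.5378
  (74 - 43.2667)^2 = 944.5378
  (21 - 43.2667)^2 = 495.8044
  (72 - 43.2667)^2 = 825.6044
  (80 - 43.2667)^2 = 1349.3378
  (26 - 43.2667)^2 = 298.1378
  (1 - 43.2667)^2 = 1786.4711
  (21 - 43.2667)^2 = 495.8044
  (68 - 43.2667)^2 = 611.7378
  (8 - 43.2667)^2 = 1243.7378
  (59 - 43.2667)^2 = 247.5378
  (65 - 43.2667)^2 = 472.3378
  (3 - 43.2667)^2 = 1621.4044
  (59 - 43.2667)^2 = 247.5378
Step 3: Sum of squared deviations = 10992.9333
Step 4: Sample variance = 10992.9333 / 14 = 785.2095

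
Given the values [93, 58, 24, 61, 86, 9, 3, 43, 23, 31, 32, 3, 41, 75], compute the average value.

41.5714

Step 1: Sum all values: 93 + 58 + 24 + 61 + 86 + 9 + 3 + 43 + 23 + 31 + 32 + 3 + 41 + 75 = 582
Step 2: Count the number of values: n = 14
Step 3: Mean = sum / n = 582 / 14 = 41.5714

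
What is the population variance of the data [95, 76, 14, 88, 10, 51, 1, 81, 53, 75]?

1084.44

Step 1: Compute the mean: (95 + 76 + 14 + 88 + 10 + 51 + 1 + 81 + 53 + 75) / 10 = 54.4
Step 2: Compute squared deviations from the mean:
  (95 - 54.4)^2 = 1648.36
  (76 - 54.4)^2 = 466.56
  (14 - 54.4)^2 = 1632.16
  (88 - 54.4)^2 = 1128.96
  (10 - 54.4)^2 = 1971.36
  (51 - 54.4)^2 = 11.56
  (1 - 54.4)^2 = 2851.56
  (81 - 54.4)^2 = 707.56
  (53 - 54.4)^2 = 1.96
  (75 - 54.4)^2 = 424.36
Step 3: Sum of squared deviations = 10844.4
Step 4: Population variance = 10844.4 / 10 = 1084.44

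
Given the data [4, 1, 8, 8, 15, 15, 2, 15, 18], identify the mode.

15

Step 1: Count the frequency of each value:
  1: appears 1 time(s)
  2: appears 1 time(s)
  4: appears 1 time(s)
  8: appears 2 time(s)
  15: appears 3 time(s)
  18: appears 1 time(s)
Step 2: The value 15 appears most frequently (3 times).
Step 3: Mode = 15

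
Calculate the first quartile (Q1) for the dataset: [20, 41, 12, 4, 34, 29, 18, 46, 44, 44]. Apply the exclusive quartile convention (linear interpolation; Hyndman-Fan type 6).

16.5

Step 1: Sort the data: [4, 12, 18, 20, 29, 34, 41, 44, 44, 46]
Step 2: n = 10
Step 3: Using the exclusive quartile method:
  Q1 = 16.5
  Q2 (median) = 31.5
  Q3 = 44
  IQR = Q3 - Q1 = 44 - 16.5 = 27.5
Step 4: Q1 = 16.5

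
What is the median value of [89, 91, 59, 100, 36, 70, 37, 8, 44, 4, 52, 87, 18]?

52

Step 1: Sort the data in ascending order: [4, 8, 18, 36, 37, 44, 52, 59, 70, 87, 89, 91, 100]
Step 2: The number of values is n = 13.
Step 3: Since n is odd, the median is the middle value at position 7: 52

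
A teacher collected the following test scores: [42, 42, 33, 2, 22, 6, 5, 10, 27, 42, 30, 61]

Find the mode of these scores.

42

Step 1: Count the frequency of each value:
  2: appears 1 time(s)
  5: appears 1 time(s)
  6: appears 1 time(s)
  10: appears 1 time(s)
  22: appears 1 time(s)
  27: appears 1 time(s)
  30: appears 1 time(s)
  33: appears 1 time(s)
  42: appears 3 time(s)
  61: appears 1 time(s)
Step 2: The value 42 appears most frequently (3 times).
Step 3: Mode = 42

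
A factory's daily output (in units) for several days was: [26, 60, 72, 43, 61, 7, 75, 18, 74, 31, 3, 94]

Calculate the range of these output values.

91

Step 1: Identify the maximum value: max = 94
Step 2: Identify the minimum value: min = 3
Step 3: Range = max - min = 94 - 3 = 91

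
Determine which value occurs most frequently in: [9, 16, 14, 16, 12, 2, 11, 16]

16

Step 1: Count the frequency of each value:
  2: appears 1 time(s)
  9: appears 1 time(s)
  11: appears 1 time(s)
  12: appears 1 time(s)
  14: appears 1 time(s)
  16: appears 3 time(s)
Step 2: The value 16 appears most frequently (3 times).
Step 3: Mode = 16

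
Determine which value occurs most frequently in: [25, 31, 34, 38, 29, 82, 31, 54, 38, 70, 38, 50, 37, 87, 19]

38

Step 1: Count the frequency of each value:
  19: appears 1 time(s)
  25: appears 1 time(s)
  29: appears 1 time(s)
  31: appears 2 time(s)
  34: appears 1 time(s)
  37: appears 1 time(s)
  38: appears 3 time(s)
  50: appears 1 time(s)
  54: appears 1 time(s)
  70: appears 1 time(s)
  82: appears 1 time(s)
  87: appears 1 time(s)
Step 2: The value 38 appears most frequently (3 times).
Step 3: Mode = 38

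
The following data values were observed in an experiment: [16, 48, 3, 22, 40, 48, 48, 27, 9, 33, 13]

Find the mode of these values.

48

Step 1: Count the frequency of each value:
  3: appears 1 time(s)
  9: appears 1 time(s)
  13: appears 1 time(s)
  16: appears 1 time(s)
  22: appears 1 time(s)
  27: appears 1 time(s)
  33: appears 1 time(s)
  40: appears 1 time(s)
  48: appears 3 time(s)
Step 2: The value 48 appears most frequently (3 times).
Step 3: Mode = 48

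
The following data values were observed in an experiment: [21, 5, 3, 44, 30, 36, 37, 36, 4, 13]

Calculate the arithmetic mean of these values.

22.9

Step 1: Sum all values: 21 + 5 + 3 + 44 + 30 + 36 + 37 + 36 + 4 + 13 = 229
Step 2: Count the number of values: n = 10
Step 3: Mean = sum / n = 229 / 10 = 22.9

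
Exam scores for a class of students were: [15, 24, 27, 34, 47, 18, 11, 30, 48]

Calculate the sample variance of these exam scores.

171.9444

Step 1: Compute the mean: (15 + 24 + 27 + 34 + 47 + 18 + 11 + 30 + 48) / 9 = 28.2222
Step 2: Compute squared deviations from the mean:
  (15 - 28.2222)^2 = 174.8272
  (24 - 28.2222)^2 = 17.8272
  (27 - 28.2222)^2 = 1.4938
  (34 - 28.2222)^2 = 33.3827
  (47 - 28.2222)^2 = 352.6049
  (18 - 28.2222)^2 = 104.4938
  (11 - 28.2222)^2 = 296.6049
  (30 - 28.2222)^2 = 3.1605
  (48 - 28.2222)^2 = 391.1605
Step 3: Sum of squared deviations = 1375.5556
Step 4: Sample variance = 1375.5556 / 8 = 171.9444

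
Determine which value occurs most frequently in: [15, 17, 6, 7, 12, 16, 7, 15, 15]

15

Step 1: Count the frequency of each value:
  6: appears 1 time(s)
  7: appears 2 time(s)
  12: appears 1 time(s)
  15: appears 3 time(s)
  16: appears 1 time(s)
  17: appears 1 time(s)
Step 2: The value 15 appears most frequently (3 times).
Step 3: Mode = 15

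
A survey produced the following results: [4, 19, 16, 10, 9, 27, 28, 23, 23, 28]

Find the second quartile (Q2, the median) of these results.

21

Step 1: Sort the data: [4, 9, 10, 16, 19, 23, 23, 27, 28, 28]
Step 2: n = 10
Step 3: Q2 is the median. Since n is even, it is the average of the values at positions 5 and 6:
  Q2 = (19 + 23) / 2 = 21
Step 4: Q2 = 21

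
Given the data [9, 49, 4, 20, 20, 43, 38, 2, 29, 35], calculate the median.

24.5

Step 1: Sort the data in ascending order: [2, 4, 9, 20, 20, 29, 35, 38, 43, 49]
Step 2: The number of values is n = 10.
Step 3: Since n is even, the median is the average of positions 5 and 6:
  Median = (20 + 29) / 2 = 24.5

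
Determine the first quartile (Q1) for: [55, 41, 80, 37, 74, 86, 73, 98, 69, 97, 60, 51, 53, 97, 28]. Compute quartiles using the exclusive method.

51

Step 1: Sort the data: [28, 37, 41, 51, 53, 55, 60, 69, 73, 74, 80, 86, 97, 97, 98]
Step 2: n = 15
Step 3: Using the exclusive quartile method:
  Q1 = 51
  Q2 (median) = 69
  Q3 = 86
  IQR = Q3 - Q1 = 86 - 51 = 35
Step 4: Q1 = 51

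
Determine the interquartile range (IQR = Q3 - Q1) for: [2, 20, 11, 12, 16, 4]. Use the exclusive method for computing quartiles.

13.5

Step 1: Sort the data: [2, 4, 11, 12, 16, 20]
Step 2: n = 6
Step 3: Using the exclusive quartile method:
  Q1 = 3.5
  Q2 (median) = 11.5
  Q3 = 17
  IQR = Q3 - Q1 = 17 - 3.5 = 13.5
Step 4: IQR = 13.5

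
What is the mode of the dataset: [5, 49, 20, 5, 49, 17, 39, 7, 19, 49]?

49

Step 1: Count the frequency of each value:
  5: appears 2 time(s)
  7: appears 1 time(s)
  17: appears 1 time(s)
  19: appears 1 time(s)
  20: appears 1 time(s)
  39: appears 1 time(s)
  49: appears 3 time(s)
Step 2: The value 49 appears most frequently (3 times).
Step 3: Mode = 49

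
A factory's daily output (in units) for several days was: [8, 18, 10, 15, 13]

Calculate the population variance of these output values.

12.56

Step 1: Compute the mean: (8 + 18 + 10 + 15 + 13) / 5 = 12.8
Step 2: Compute squared deviations from the mean:
  (8 - 12.8)^2 = 23.04
  (18 - 12.8)^2 = 27.04
  (10 - 12.8)^2 = 7.84
  (15 - 12.8)^2 = 4.84
  (13 - 12.8)^2 = 0.04
Step 3: Sum of squared deviations = 62.8
Step 4: Population variance = 62.8 / 5 = 12.56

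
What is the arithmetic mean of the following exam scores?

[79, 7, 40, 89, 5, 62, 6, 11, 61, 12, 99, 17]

40.6667

Step 1: Sum all values: 79 + 7 + 40 + 89 + 5 + 62 + 6 + 11 + 61 + 12 + 99 + 17 = 488
Step 2: Count the number of values: n = 12
Step 3: Mean = sum / n = 488 / 12 = 40.6667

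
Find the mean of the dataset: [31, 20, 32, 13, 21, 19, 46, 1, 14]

21.8889

Step 1: Sum all values: 31 + 20 + 32 + 13 + 21 + 19 + 46 + 1 + 14 = 197
Step 2: Count the number of values: n = 9
Step 3: Mean = sum / n = 197 / 9 = 21.8889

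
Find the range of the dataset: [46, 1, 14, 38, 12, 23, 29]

45

Step 1: Identify the maximum value: max = 46
Step 2: Identify the minimum value: min = 1
Step 3: Range = max - min = 46 - 1 = 45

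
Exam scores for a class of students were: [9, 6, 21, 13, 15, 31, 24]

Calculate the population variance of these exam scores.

66.5714

Step 1: Compute the mean: (9 + 6 + 21 + 13 + 15 + 31 + 24) / 7 = 17
Step 2: Compute squared deviations from the mean:
  (9 - 17)^2 = 64
  (6 - 17)^2 = 121
  (21 - 17)^2 = 16
  (13 - 17)^2 = 16
  (15 - 17)^2 = 4
  (31 - 17)^2 = 196
  (24 - 17)^2 = 49
Step 3: Sum of squared deviations = 466
Step 4: Population variance = 466 / 7 = 66.5714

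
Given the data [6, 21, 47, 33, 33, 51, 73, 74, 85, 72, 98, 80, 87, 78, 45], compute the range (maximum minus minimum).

92

Step 1: Identify the maximum value: max = 98
Step 2: Identify the minimum value: min = 6
Step 3: Range = max - min = 98 - 6 = 92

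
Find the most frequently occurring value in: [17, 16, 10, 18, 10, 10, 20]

10

Step 1: Count the frequency of each value:
  10: appears 3 time(s)
  16: appears 1 time(s)
  17: appears 1 time(s)
  18: appears 1 time(s)
  20: appears 1 time(s)
Step 2: The value 10 appears most frequently (3 times).
Step 3: Mode = 10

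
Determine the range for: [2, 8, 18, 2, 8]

16

Step 1: Identify the maximum value: max = 18
Step 2: Identify the minimum value: min = 2
Step 3: Range = max - min = 18 - 2 = 16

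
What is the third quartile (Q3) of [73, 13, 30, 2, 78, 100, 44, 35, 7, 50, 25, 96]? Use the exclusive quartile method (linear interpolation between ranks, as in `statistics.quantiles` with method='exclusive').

76.75

Step 1: Sort the data: [2, 7, 13, 25, 30, 35, 44, 50, 73, 78, 96, 100]
Step 2: n = 12
Step 3: Using the exclusive quartile method:
  Q1 = 16
  Q2 (median) = 39.5
  Q3 = 76.75
  IQR = Q3 - Q1 = 76.75 - 16 = 60.75
Step 4: Q3 = 76.75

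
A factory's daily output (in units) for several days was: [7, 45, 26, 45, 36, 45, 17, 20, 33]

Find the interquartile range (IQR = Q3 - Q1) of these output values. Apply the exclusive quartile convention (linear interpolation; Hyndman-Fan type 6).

26.5

Step 1: Sort the data: [7, 17, 20, 26, 33, 36, 45, 45, 45]
Step 2: n = 9
Step 3: Using the exclusive quartile method:
  Q1 = 18.5
  Q2 (median) = 33
  Q3 = 45
  IQR = Q3 - Q1 = 45 - 18.5 = 26.5
Step 4: IQR = 26.5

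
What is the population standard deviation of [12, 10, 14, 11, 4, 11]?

3.0912

Step 1: Compute the mean: 10.3333
Step 2: Sum of squared deviations from the mean: 57.3333
Step 3: Population variance = 57.3333 / 6 = 9.5556
Step 4: Standard deviation = sqrt(9.5556) = 3.0912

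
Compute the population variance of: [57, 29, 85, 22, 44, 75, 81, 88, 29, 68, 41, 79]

537.6389

Step 1: Compute the mean: (57 + 29 + 85 + 22 + 44 + 75 + 81 + 88 + 29 + 68 + 41 + 79) / 12 = 58.1667
Step 2: Compute squared deviations from the mean:
  (57 - 58.1667)^2 = 1.3611
  (29 - 58.1667)^2 = 850.6944
  (85 - 58.1667)^2 = 720.0278
  (22 - 58.1667)^2 = 1308.0278
  (44 - 58.1667)^2 = 200.6944
  (75 - 58.1667)^2 = 283.3611
  (81 - 58.1667)^2 = 521.3611
  (88 - 58.1667)^2 = 890.0278
  (29 - 58.1667)^2 = 850.6944
  (68 - 58.1667)^2 = 96.6944
  (41 - 58.1667)^2 = 294.6944
  (79 - 58.1667)^2 = 434.0278
Step 3: Sum of squared deviations = 6451.6667
Step 4: Population variance = 6451.6667 / 12 = 537.6389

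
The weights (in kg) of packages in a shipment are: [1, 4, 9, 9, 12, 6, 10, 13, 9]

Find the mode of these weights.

9

Step 1: Count the frequency of each value:
  1: appears 1 time(s)
  4: appears 1 time(s)
  6: appears 1 time(s)
  9: appears 3 time(s)
  10: appears 1 time(s)
  12: appears 1 time(s)
  13: appears 1 time(s)
Step 2: The value 9 appears most frequently (3 times).
Step 3: Mode = 9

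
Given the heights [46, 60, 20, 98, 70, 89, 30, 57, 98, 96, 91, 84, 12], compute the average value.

65.4615

Step 1: Sum all values: 46 + 60 + 20 + 98 + 70 + 89 + 30 + 57 + 98 + 96 + 91 + 84 + 12 = 851
Step 2: Count the number of values: n = 13
Step 3: Mean = sum / n = 851 / 13 = 65.4615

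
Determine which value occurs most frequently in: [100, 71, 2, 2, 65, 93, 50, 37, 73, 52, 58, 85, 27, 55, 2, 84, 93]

2

Step 1: Count the frequency of each value:
  2: appears 3 time(s)
  27: appears 1 time(s)
  37: appears 1 time(s)
  50: appears 1 time(s)
  52: appears 1 time(s)
  55: appears 1 time(s)
  58: appears 1 time(s)
  65: appears 1 time(s)
  71: appears 1 time(s)
  73: appears 1 time(s)
  84: appears 1 time(s)
  85: appears 1 time(s)
  93: appears 2 time(s)
  100: appears 1 time(s)
Step 2: The value 2 appears most frequently (3 times).
Step 3: Mode = 2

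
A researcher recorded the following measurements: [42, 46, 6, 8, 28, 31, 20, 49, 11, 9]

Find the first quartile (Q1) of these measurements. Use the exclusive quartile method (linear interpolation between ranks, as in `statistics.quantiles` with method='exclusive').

8.75

Step 1: Sort the data: [6, 8, 9, 11, 20, 28, 31, 42, 46, 49]
Step 2: n = 10
Step 3: Using the exclusive quartile method:
  Q1 = 8.75
  Q2 (median) = 24
  Q3 = 43
  IQR = Q3 - Q1 = 43 - 8.75 = 34.25
Step 4: Q1 = 8.75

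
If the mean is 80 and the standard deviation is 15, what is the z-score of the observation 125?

3

Step 1: Recall the z-score formula: z = (x - mu) / sigma
Step 2: Substitute values: z = (125 - 80) / 15
Step 3: z = 45 / 15 = 3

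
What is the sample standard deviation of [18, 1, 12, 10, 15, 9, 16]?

5.6821

Step 1: Compute the mean: 11.5714
Step 2: Sum of squared deviations from the mean: 193.7143
Step 3: Sample variance = 193.7143 / 6 = 32.2857
Step 4: Standard deviation = sqrt(32.2857) = 5.6821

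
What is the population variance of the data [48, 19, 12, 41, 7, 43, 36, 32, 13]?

208.5432

Step 1: Compute the mean: (48 + 19 + 12 + 41 + 7 + 43 + 36 + 32 + 13) / 9 = 27.8889
Step 2: Compute squared deviations from the mean:
  (48 - 27.8889)^2 = 404.4568
  (19 - 27.8889)^2 = 79.0123
  (12 - 27.8889)^2 = 252.4568
  (41 - 27.8889)^2 = 171.9012
  (7 - 27.8889)^2 = 436.3457
  (43 - 27.8889)^2 = 228.3457
  (36 - 27.8889)^2 = 65.7901
  (32 - 27.8889)^2 = 16.9012
  (13 - 27.8889)^2 = 221.679
Step 3: Sum of squared deviations = 1876.8889
Step 4: Population variance = 1876.8889 / 9 = 208.5432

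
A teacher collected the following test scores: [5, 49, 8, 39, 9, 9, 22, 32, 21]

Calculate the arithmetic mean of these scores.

21.5556

Step 1: Sum all values: 5 + 49 + 8 + 39 + 9 + 9 + 22 + 32 + 21 = 194
Step 2: Count the number of values: n = 9
Step 3: Mean = sum / n = 194 / 9 = 21.5556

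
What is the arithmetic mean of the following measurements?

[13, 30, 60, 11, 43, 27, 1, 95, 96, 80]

45.6

Step 1: Sum all values: 13 + 30 + 60 + 11 + 43 + 27 + 1 + 95 + 96 + 80 = 456
Step 2: Count the number of values: n = 10
Step 3: Mean = sum / n = 456 / 10 = 45.6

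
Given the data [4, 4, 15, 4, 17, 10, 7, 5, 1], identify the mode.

4

Step 1: Count the frequency of each value:
  1: appears 1 time(s)
  4: appears 3 time(s)
  5: appears 1 time(s)
  7: appears 1 time(s)
  10: appears 1 time(s)
  15: appears 1 time(s)
  17: appears 1 time(s)
Step 2: The value 4 appears most frequently (3 times).
Step 3: Mode = 4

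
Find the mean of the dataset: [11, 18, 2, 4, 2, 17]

9

Step 1: Sum all values: 11 + 18 + 2 + 4 + 2 + 17 = 54
Step 2: Count the number of values: n = 6
Step 3: Mean = sum / n = 54 / 6 = 9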